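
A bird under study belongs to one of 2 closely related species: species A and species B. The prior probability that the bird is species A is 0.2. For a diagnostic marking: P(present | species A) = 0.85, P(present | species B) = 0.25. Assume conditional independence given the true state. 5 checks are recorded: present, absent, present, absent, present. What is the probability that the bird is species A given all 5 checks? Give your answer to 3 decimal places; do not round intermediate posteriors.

After 'present': P(species A) = 0.85·0.2000 / (0.85·0.2000 + 0.25·0.8000) ≈ 0.4595
After 'absent': P(species A) = 0.15·0.4595 / (0.15·0.4595 + 0.75·0.5405) ≈ 0.1453
After 'present': P(species A) = 0.85·0.1453 / (0.85·0.1453 + 0.25·0.8547) ≈ 0.3663
After 'absent': P(species A) = 0.15·0.3663 / (0.15·0.3663 + 0.75·0.6337) ≈ 0.1036
After 'present': P(species A) = 0.85·0.1036 / (0.85·0.1036 + 0.25·0.8964) ≈ 0.2821

0.282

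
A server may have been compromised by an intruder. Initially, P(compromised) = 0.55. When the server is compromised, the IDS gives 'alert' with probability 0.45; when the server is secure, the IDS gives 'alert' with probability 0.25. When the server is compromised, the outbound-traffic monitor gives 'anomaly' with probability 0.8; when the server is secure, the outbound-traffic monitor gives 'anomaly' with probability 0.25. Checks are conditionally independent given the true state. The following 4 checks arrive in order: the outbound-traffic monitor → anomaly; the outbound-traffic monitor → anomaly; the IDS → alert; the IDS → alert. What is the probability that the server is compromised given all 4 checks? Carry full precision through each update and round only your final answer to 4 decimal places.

0.9759

After the outbound-traffic monitor='anomaly': P(compromised) = 0.8·0.5500 / (0.8·0.5500 + 0.25·0.4500) ≈ 0.7964
After the outbound-traffic monitor='anomaly': P(compromised) = 0.8·0.7964 / (0.8·0.7964 + 0.25·0.2036) ≈ 0.9260
After the IDS='alert': P(compromised) = 0.45·0.9260 / (0.45·0.9260 + 0.25·0.0740) ≈ 0.9575
After the IDS='alert': P(compromised) = 0.45·0.9575 / (0.45·0.9575 + 0.25·0.0425) ≈ 0.9759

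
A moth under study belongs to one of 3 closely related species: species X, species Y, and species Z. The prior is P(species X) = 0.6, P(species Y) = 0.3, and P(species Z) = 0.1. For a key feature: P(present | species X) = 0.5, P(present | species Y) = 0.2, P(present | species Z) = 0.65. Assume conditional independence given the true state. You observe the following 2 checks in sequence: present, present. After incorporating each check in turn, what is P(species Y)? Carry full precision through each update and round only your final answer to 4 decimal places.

Each posterior becomes the prior for the next update.
After 'present': normaliser = 0.5·0.6000 + 0.2·0.3000 + 0.65·0.1000; P(species X) ≈ 0.7059, P(species Y) ≈ 0.1412, P(species Z) ≈ 0.1529
After 'present': normaliser = 0.5·0.7059 + 0.2·0.1412 + 0.65·0.1529; P(species X) ≈ 0.7344, P(species Y) ≈ 0.0588, P(species Z) ≈ 0.2069

0.0588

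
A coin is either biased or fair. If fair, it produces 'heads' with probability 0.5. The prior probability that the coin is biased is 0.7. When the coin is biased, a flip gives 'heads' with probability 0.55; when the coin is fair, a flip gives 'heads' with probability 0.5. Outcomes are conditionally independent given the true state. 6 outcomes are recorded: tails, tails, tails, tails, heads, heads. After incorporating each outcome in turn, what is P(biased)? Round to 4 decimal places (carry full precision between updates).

0.6494

Each posterior becomes the prior for the next update.
After 'tails': P(biased) = 0.45·0.7000 / (0.45·0.7000 + 0.5·0.3000) ≈ 0.6774
After 'tails': P(biased) = 0.45·0.6774 / (0.45·0.6774 + 0.5·0.3226) ≈ 0.6540
After 'tails': P(biased) = 0.45·0.6540 / (0.45·0.6540 + 0.5·0.3460) ≈ 0.6298
After 'tails': P(biased) = 0.45·0.6298 / (0.45·0.6298 + 0.5·0.3702) ≈ 0.6049
After 'heads': P(biased) = 0.55·0.6049 / (0.55·0.6049 + 0.5·0.3951) ≈ 0.6274
After 'heads': P(biased) = 0.55·0.6274 / (0.55·0.6274 + 0.5·0.3726) ≈ 0.6494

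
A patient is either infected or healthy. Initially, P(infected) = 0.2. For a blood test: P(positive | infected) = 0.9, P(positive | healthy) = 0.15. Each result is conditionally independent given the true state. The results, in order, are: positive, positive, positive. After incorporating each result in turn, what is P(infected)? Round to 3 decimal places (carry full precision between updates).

After 'positive': P(infected) = 0.9·0.2000 / (0.9·0.2000 + 0.15·0.8000) ≈ 0.6000
After 'positive': P(infected) = 0.9·0.6000 / (0.9·0.6000 + 0.15·0.4000) ≈ 0.9000
After 'positive': P(infected) = 0.9·0.9000 / (0.9·0.9000 + 0.15·0.1000) ≈ 0.9818

0.982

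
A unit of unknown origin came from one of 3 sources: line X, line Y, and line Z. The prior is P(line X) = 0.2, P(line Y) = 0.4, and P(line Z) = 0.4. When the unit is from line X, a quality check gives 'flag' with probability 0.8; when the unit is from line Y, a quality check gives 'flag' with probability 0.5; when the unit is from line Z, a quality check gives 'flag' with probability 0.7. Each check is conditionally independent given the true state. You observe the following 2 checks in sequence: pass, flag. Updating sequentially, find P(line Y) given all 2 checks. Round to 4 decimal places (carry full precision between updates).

0.4630

After 'pass': normaliser = 0.2·0.2000 + 0.5·0.4000 + 0.3·0.4000; P(line X) ≈ 0.1111, P(line Y) ≈ 0.5556, P(line Z) ≈ 0.3333
After 'flag': normaliser = 0.8·0.1111 + 0.5·0.5556 + 0.7·0.3333; P(line X) ≈ 0.1481, P(line Y) ≈ 0.4630, P(line Z) ≈ 0.3889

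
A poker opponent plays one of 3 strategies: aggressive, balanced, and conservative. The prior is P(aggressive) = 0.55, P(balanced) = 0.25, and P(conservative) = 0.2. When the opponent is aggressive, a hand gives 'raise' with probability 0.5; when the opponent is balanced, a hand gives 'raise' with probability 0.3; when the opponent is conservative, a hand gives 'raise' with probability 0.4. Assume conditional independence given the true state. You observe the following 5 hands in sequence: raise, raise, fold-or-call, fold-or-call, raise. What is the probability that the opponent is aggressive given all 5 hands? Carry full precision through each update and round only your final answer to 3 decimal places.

Each posterior becomes the prior for the next update.
After 'raise': normaliser = 0.5·0.5500 + 0.3·0.2500 + 0.4·0.2000; P(aggressive) ≈ 0.6395, P(balanced) ≈ 0.1744, P(conservative) ≈ 0.1860
After 'raise': normaliser = 0.5·0.6395 + 0.3·0.1744 + 0.4·0.1860; P(aggressive) ≈ 0.7161, P(balanced) ≈ 0.1172, P(conservative) ≈ 0.1667
After 'fold-or-call': normaliser = 0.5·0.7161 + 0.7·0.1172 + 0.6·0.1667; P(aggressive) ≈ 0.6630, P(balanced) ≈ 0.1519, P(conservative) ≈ 0.1851
After 'fold-or-call': normaliser = 0.5·0.6630 + 0.7·0.1519 + 0.6·0.1851; P(aggressive) ≈ 0.6039, P(balanced) ≈ 0.1937, P(conservative) ≈ 0.2024
After 'raise': normaliser = 0.5·0.6039 + 0.3·0.1937 + 0.4·0.2024; P(aggressive) ≈ 0.6847, P(balanced) ≈ 0.1318, P(conservative) ≈ 0.1836

0.685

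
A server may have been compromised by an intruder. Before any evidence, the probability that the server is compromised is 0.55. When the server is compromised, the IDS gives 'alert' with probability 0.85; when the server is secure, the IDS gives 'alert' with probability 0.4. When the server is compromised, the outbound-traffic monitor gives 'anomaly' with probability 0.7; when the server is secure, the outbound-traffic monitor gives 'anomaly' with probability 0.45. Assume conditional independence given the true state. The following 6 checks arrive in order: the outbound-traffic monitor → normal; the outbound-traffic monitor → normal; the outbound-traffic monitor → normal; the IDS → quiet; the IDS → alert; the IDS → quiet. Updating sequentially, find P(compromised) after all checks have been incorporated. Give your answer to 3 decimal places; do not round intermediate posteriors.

0.026

After the outbound-traffic monitor='normal': P(compromised) = 0.3·0.5500 / (0.3·0.5500 + 0.55·0.4500) ≈ 0.4000
After the outbound-traffic monitor='normal': P(compromised) = 0.3·0.4000 / (0.3·0.4000 + 0.55·0.6000) ≈ 0.2667
After the outbound-traffic monitor='normal': P(compromised) = 0.3·0.2667 / (0.3·0.2667 + 0.55·0.7333) ≈ 0.1655
After the IDS='quiet': P(compromised) = 0.15·0.1655 / (0.15·0.1655 + 0.6·0.8345) ≈ 0.0472
After the IDS='alert': P(compromised) = 0.85·0.0472 / (0.85·0.0472 + 0.4·0.9528) ≈ 0.0953
After the IDS='quiet': P(compromised) = 0.15·0.0953 / (0.15·0.0953 + 0.6·0.9047) ≈ 0.0257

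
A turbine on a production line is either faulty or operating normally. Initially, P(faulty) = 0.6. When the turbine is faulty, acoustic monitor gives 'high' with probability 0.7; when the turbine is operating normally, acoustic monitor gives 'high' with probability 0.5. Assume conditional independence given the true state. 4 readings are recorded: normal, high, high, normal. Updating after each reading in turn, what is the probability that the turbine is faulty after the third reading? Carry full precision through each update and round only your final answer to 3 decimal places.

After 'normal': P(faulty) = 0.3·0.6000 / (0.3·0.6000 + 0.5·0.4000) ≈ 0.4737
After 'high': P(faulty) = 0.7·0.4737 / (0.7·0.4737 + 0.5·0.5263) ≈ 0.5575
After 'high': P(faulty) = 0.7·0.5575 / (0.7·0.5575 + 0.5·0.4425) ≈ 0.6382

0.638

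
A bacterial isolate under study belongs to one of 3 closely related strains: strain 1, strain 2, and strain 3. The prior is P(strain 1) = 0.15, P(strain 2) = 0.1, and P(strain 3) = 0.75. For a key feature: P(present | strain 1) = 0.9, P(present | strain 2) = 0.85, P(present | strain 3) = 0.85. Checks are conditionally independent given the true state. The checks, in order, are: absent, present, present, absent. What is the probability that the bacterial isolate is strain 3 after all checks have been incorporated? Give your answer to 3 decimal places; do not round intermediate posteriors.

0.811

After 'absent': normaliser = 0.1·0.1500 + 0.15·0.1000 + 0.15·0.7500; P(strain 1) ≈ 0.1053, P(strain 2) ≈ 0.1053, P(strain 3) ≈ 0.7895
After 'present': normaliser = 0.9·0.1053 + 0.85·0.1053 + 0.85·0.7895; P(strain 1) ≈ 0.1108, P(strain 2) ≈ 0.1046, P(strain 3) ≈ 0.7846
After 'present': normaliser = 0.9·0.1108 + 0.85·0.1046 + 0.85·0.7846; P(strain 1) ≈ 0.1165, P(strain 2) ≈ 0.1039, P(strain 3) ≈ 0.7795
After 'absent': normaliser = 0.1·0.1165 + 0.15·0.1039 + 0.15·0.7795; P(strain 1) ≈ 0.0808, P(strain 2) ≈ 0.1081, P(strain 3) ≈ 0.8110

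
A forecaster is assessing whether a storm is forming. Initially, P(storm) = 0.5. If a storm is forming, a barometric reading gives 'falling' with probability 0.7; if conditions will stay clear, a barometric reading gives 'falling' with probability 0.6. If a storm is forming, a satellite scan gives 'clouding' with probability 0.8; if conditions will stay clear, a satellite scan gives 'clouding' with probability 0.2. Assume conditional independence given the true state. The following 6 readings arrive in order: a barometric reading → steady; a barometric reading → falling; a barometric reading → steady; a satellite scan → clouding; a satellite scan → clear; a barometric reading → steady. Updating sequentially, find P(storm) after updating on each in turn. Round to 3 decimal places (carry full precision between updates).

After a barometric reading='steady': P(storm) = 0.3·0.5000 / (0.3·0.5000 + 0.4·0.5000) ≈ 0.4286
After a barometric reading='falling': P(storm) = 0.7·0.4286 / (0.7·0.4286 + 0.6·0.5714) ≈ 0.4667
After a barometric reading='steady': P(storm) = 0.3·0.4667 / (0.3·0.4667 + 0.4·0.5333) ≈ 0.3962
After a satellite scan='clouding': P(storm) = 0.8·0.3962 / (0.8·0.3962 + 0.2·0.6038) ≈ 0.7241
After a satellite scan='clear': P(storm) = 0.2·0.7241 / (0.2·0.7241 + 0.8·0.2759) ≈ 0.3962
After a barometric reading='steady': P(storm) = 0.3·0.3962 / (0.3·0.3962 + 0.4·0.6038) ≈ 0.3298

0.330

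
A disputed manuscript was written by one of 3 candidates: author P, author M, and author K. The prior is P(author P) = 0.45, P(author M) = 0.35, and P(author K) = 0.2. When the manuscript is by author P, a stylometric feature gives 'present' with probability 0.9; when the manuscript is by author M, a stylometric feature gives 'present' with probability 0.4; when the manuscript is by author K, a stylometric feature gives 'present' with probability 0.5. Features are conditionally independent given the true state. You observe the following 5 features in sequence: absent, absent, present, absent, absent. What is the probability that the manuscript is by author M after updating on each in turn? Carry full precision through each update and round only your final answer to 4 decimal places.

0.7426

Each posterior becomes the prior for the next update.
After 'absent': normaliser = 0.1·0.4500 + 0.6·0.3500 + 0.5·0.2000; P(author P) ≈ 0.1268, P(author M) ≈ 0.5915, P(author K) ≈ 0.2817
After 'absent': normaliser = 0.1·0.1268 + 0.6·0.5915 + 0.5·0.2817; P(author P) ≈ 0.0249, P(author M) ≈ 0.6981, P(author K) ≈ 0.2770
After 'present': normaliser = 0.9·0.0249 + 0.4·0.6981 + 0.5·0.2770; P(author P) ≈ 0.0510, P(author M) ≈ 0.6344, P(author K) ≈ 0.3147
After 'absent': normaliser = 0.1·0.0510 + 0.6·0.6344 + 0.5·0.3147; P(author P) ≈ 0.0094, P(author M) ≈ 0.7009, P(author K) ≈ 0.2897
After 'absent': normaliser = 0.1·0.0094 + 0.6·0.7009 + 0.5·0.2897; P(author P) ≈ 0.0017, P(author M) ≈ 0.7426, P(author K) ≈ 0.2558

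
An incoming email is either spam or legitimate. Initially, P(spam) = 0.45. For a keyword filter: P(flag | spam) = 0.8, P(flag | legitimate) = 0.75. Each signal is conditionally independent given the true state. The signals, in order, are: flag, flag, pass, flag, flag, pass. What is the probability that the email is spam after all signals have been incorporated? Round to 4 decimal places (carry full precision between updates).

0.4040

After 'flag': P(spam) = 0.8·0.4500 / (0.8·0.4500 + 0.75·0.5500) ≈ 0.4660
After 'flag': P(spam) = 0.8·0.4660 / (0.8·0.4660 + 0.75·0.5340) ≈ 0.4821
After 'pass': P(spam) = 0.2·0.4821 / (0.2·0.4821 + 0.25·0.5179) ≈ 0.4268
After 'flag': P(spam) = 0.8·0.4268 / (0.8·0.4268 + 0.75·0.5732) ≈ 0.4427
After 'flag': P(spam) = 0.8·0.4427 / (0.8·0.4427 + 0.75·0.5573) ≈ 0.4587
After 'pass': P(spam) = 0.2·0.4587 / (0.2·0.4587 + 0.25·0.5413) ≈ 0.4040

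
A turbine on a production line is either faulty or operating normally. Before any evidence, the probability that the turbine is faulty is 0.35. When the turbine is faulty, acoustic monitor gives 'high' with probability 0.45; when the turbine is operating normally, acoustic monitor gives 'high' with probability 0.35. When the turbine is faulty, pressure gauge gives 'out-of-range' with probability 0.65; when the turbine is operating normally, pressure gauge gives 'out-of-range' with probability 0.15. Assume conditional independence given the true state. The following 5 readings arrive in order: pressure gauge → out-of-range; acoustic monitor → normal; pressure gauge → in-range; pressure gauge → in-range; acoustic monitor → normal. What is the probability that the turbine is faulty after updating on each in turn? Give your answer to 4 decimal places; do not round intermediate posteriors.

0.2207

After pressure gauge='out-of-range': P(faulty) = 0.65·0.3500 / (0.65·0.3500 + 0.15·0.6500) ≈ 0.7000
After acoustic monitor='normal': P(faulty) = 0.55·0.7000 / (0.55·0.7000 + 0.65·0.3000) ≈ 0.6638
After pressure gauge='in-range': P(faulty) = 0.35·0.6638 / (0.35·0.6638 + 0.85·0.3362) ≈ 0.4484
After pressure gauge='in-range': P(faulty) = 0.35·0.4484 / (0.35·0.4484 + 0.85·0.5516) ≈ 0.2508
After acoustic monitor='normal': P(faulty) = 0.55·0.2508 / (0.55·0.2508 + 0.65·0.7492) ≈ 0.2207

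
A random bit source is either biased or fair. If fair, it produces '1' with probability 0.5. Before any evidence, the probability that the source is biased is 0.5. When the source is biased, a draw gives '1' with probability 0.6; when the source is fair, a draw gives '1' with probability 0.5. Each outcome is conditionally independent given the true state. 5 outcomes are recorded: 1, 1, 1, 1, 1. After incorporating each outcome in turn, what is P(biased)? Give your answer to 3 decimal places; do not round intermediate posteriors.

Apply Bayes' rule sequentially, carrying P(biased) forward.
After '1': P(biased) = 0.6·0.5000 / (0.6·0.5000 + 0.5·0.5000) ≈ 0.5455
After '1': P(biased) = 0.6·0.5455 / (0.6·0.5455 + 0.5·0.4545) ≈ 0.5902
After '1': P(biased) = 0.6·0.5902 / (0.6·0.5902 + 0.5·0.4098) ≈ 0.6334
After '1': P(biased) = 0.6·0.6334 / (0.6·0.6334 + 0.5·0.3666) ≈ 0.6746
After '1': P(biased) = 0.6·0.6746 / (0.6·0.6746 + 0.5·0.3254) ≈ 0.7133

0.713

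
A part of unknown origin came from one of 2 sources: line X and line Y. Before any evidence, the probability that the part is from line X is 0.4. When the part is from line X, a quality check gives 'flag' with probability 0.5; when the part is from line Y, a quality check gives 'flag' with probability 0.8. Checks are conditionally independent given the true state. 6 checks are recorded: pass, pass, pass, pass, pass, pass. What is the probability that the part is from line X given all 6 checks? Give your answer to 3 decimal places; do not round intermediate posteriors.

0.994

After 'pass': P(line X) = 0.5·0.4000 / (0.5·0.4000 + 0.2·0.6000) ≈ 0.6250
After 'pass': P(line X) = 0.5·0.6250 / (0.5·0.6250 + 0.2·0.3750) ≈ 0.8065
After 'pass': P(line X) = 0.5·0.8065 / (0.5·0.8065 + 0.2·0.1935) ≈ 0.9124
After 'pass': P(line X) = 0.5·0.9124 / (0.5·0.9124 + 0.2·0.0876) ≈ 0.9630
After 'pass': P(line X) = 0.5·0.9630 / (0.5·0.9630 + 0.2·0.0370) ≈ 0.9849
After 'pass': P(line X) = 0.5·0.9849 / (0.5·0.9849 + 0.2·0.0151) ≈ 0.9939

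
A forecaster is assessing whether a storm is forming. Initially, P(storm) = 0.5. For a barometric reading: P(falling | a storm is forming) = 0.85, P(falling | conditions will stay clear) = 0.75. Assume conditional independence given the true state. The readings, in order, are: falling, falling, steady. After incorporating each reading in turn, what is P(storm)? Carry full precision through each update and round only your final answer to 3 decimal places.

0.435

After 'falling': P(storm) = 0.85·0.5000 / (0.85·0.5000 + 0.75·0.5000) ≈ 0.5312
After 'falling': P(storm) = 0.85·0.5312 / (0.85·0.5312 + 0.75·0.4688) ≈ 0.5623
After 'steady': P(storm) = 0.15·0.5623 / (0.15·0.5623 + 0.25·0.4377) ≈ 0.4352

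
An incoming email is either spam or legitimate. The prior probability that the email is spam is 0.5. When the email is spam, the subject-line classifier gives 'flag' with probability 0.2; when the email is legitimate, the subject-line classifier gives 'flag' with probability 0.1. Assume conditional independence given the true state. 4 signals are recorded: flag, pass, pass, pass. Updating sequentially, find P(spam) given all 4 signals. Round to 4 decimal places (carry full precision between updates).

Apply Bayes' rule sequentially, carrying P(spam) forward.
After 'flag': P(spam) = 0.2·0.5000 / (0.2·0.5000 + 0.1·0.5000) ≈ 0.6667
After 'pass': P(spam) = 0.8·0.6667 / (0.8·0.6667 + 0.9·0.3333) ≈ 0.6400
After 'pass': P(spam) = 0.8·0.6400 / (0.8·0.6400 + 0.9·0.3600) ≈ 0.6124
After 'pass': P(spam) = 0.8·0.6124 / (0.8·0.6124 + 0.9·0.3876) ≈ 0.5841

0.5841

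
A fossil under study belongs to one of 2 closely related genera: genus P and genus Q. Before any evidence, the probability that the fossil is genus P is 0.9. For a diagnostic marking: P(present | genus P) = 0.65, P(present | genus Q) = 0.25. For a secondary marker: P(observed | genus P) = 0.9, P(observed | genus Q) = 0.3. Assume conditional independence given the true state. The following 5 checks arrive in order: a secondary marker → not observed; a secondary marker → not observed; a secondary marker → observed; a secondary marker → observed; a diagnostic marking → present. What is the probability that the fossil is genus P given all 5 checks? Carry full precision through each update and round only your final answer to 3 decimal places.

Apply Bayes' rule sequentially, carrying P(genus P) forward.
After a secondary marker='not observed': P(genus P) = 0.1·0.9000 / (0.1·0.9000 + 0.7·0.1000) ≈ 0.5625
After a secondary marker='not observed': P(genus P) = 0.1·0.5625 / (0.1·0.5625 + 0.7·0.4375) ≈ 0.1552
After a secondary marker='observed': P(genus P) = 0.9·0.1552 / (0.9·0.1552 + 0.3·0.8448) ≈ 0.3553
After a secondary marker='observed': P(genus P) = 0.9·0.3553 / (0.9·0.3553 + 0.3·0.6447) ≈ 0.6231
After a diagnostic marking='present': P(genus P) = 0.65·0.6231 / (0.65·0.6231 + 0.25·0.3769) ≈ 0.8112

0.811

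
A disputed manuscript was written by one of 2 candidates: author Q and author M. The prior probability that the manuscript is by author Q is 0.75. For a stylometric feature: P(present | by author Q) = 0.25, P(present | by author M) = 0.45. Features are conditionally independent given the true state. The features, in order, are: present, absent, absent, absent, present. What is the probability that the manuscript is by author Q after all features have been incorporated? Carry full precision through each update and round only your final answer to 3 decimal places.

Each posterior becomes the prior for the next update.
After 'present': P(author Q) = 0.25·0.7500 / (0.25·0.7500 + 0.45·0.2500) ≈ 0.6250
After 'absent': P(author Q) = 0.75·0.6250 / (0.75·0.6250 + 0.55·0.3750) ≈ 0.6944
After 'absent': P(author Q) = 0.75·0.6944 / (0.75·0.6944 + 0.55·0.3056) ≈ 0.7560
After 'absent': P(author Q) = 0.75·0.7560 / (0.75·0.7560 + 0.55·0.2440) ≈ 0.8087
After 'present': P(author Q) = 0.25·0.8087 / (0.25·0.8087 + 0.45·0.1913) ≈ 0.7013

0.701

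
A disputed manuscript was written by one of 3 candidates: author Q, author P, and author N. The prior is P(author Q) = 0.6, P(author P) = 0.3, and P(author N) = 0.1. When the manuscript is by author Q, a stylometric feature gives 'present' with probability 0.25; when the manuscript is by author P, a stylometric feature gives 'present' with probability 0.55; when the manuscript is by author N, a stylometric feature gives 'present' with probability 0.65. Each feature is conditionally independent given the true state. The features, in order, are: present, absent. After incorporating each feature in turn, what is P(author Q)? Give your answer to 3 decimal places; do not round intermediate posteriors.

Each posterior becomes the prior for the next update.
After 'present': normaliser = 0.25·0.6000 + 0.55·0.3000 + 0.65·0.1000; P(author Q) ≈ 0.3947, P(author P) ≈ 0.4342, P(author N) ≈ 0.1711
After 'absent': normaliser = 0.75·0.3947 + 0.45·0.4342 + 0.35·0.1711; P(author Q) ≈ 0.5370, P(author P) ≈ 0.3544, P(author N) ≈ 0.1086

0.537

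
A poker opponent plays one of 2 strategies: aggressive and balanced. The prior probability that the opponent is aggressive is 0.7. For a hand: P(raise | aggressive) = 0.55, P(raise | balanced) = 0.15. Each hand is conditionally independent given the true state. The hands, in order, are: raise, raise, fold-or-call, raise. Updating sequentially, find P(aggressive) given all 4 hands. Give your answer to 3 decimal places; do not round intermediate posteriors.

After 'raise': P(aggressive) = 0.55·0.7000 / (0.55·0.7000 + 0.15·0.3000) ≈ 0.8953
After 'raise': P(aggressive) = 0.55·0.8953 / (0.55·0.8953 + 0.15·0.1047) ≈ 0.9691
After 'fold-or-call': P(aggressive) = 0.45·0.9691 / (0.45·0.9691 + 0.85·0.0309) ≈ 0.9432
After 'raise': P(aggressive) = 0.55·0.9432 / (0.55·0.9432 + 0.15·0.0568) ≈ 0.9838

0.984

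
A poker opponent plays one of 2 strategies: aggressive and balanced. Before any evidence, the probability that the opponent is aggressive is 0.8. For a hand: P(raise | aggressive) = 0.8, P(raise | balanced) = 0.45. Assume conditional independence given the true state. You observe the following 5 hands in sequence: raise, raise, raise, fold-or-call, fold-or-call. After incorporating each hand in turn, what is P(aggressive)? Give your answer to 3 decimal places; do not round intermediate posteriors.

0.748

Apply Bayes' rule sequentially, carrying P(aggressive) forward.
After 'raise': P(aggressive) = 0.8·0.8000 / (0.8·0.8000 + 0.45·0.2000) ≈ 0.8767
After 'raise': P(aggressive) = 0.8·0.8767 / (0.8·0.8767 + 0.45·0.1233) ≈ 0.9267
After 'raise': P(aggressive) = 0.8·0.9267 / (0.8·0.9267 + 0.45·0.0733) ≈ 0.9574
After 'fold-or-call': P(aggressive) = 0.2·0.9574 / (0.2·0.9574 + 0.55·0.0426) ≈ 0.8910
After 'fold-or-call': P(aggressive) = 0.2·0.8910 / (0.2·0.8910 + 0.55·0.1090) ≈ 0.7482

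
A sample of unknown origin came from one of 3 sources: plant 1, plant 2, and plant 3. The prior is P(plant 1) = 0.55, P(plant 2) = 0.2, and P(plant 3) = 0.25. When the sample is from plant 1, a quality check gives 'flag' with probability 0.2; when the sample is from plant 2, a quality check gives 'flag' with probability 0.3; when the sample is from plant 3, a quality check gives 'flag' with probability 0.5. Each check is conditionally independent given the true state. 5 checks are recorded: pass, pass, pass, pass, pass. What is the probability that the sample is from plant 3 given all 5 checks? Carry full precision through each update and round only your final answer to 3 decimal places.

0.035

After 'pass': normaliser = 0.8·0.5500 + 0.7·0.2000 + 0.5·0.2500; P(plant 1) ≈ 0.6241, P(plant 2) ≈ 0.1986, P(plant 3) ≈ 0.1773
After 'pass': normaliser = 0.8·0.6241 + 0.7·0.1986 + 0.5·0.1773; P(plant 1) ≈ 0.6868, P(plant 2) ≈ 0.1912, P(plant 3) ≈ 0.1220
After 'pass': normaliser = 0.8·0.6868 + 0.7·0.1912 + 0.5·0.1220; P(plant 1) ≈ 0.7382, P(plant 2) ≈ 0.1798, P(plant 3) ≈ 0.0819
After 'pass': normaliser = 0.8·0.7382 + 0.7·0.1798 + 0.5·0.0819; P(plant 1) ≈ 0.7797, P(plant 2) ≈ 0.1662, P(plant 3) ≈ 0.0541
After 'pass': normaliser = 0.8·0.7797 + 0.7·0.1662 + 0.5·0.0541; P(plant 1) ≈ 0.8131, P(plant 2) ≈ 0.1517, P(plant 3) ≈ 0.0352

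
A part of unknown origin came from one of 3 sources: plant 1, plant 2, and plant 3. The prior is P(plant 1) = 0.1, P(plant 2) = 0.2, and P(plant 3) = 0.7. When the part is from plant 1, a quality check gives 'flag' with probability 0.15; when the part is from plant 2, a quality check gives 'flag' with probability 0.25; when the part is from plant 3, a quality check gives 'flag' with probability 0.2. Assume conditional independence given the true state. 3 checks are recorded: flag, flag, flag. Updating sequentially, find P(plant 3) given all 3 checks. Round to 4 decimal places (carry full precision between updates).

After 'flag': normaliser = 0.15·0.1000 + 0.25·0.2000 + 0.2·0.7000; P(plant 1) ≈ 0.0732, P(plant 2) ≈ 0.2439, P(plant 3) ≈ 0.6829
After 'flag': normaliser = 0.15·0.0732 + 0.25·0.2439 + 0.2·0.6829; P(plant 1) ≈ 0.0526, P(plant 2) ≈ 0.2924, P(plant 3) ≈ 0.6550
After 'flag': normaliser = 0.15·0.0526 + 0.25·0.2924 + 0.2·0.6550; P(plant 1) ≈ 0.0372, P(plant 2) ≈ 0.3448, P(plant 3) ≈ 0.6179

0.6179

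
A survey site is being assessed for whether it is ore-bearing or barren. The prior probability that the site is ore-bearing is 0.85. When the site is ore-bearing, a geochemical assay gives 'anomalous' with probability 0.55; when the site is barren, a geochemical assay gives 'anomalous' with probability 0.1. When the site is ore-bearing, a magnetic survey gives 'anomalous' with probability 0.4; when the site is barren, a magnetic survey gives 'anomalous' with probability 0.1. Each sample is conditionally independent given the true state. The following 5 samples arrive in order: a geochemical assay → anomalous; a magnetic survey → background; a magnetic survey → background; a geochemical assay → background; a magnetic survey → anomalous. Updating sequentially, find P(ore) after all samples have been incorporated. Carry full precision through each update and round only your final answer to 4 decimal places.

After a geochemical assay='anomalous': P(ore) = 0.55·0.8500 / (0.55·0.8500 + 0.1·0.1500) ≈ 0.9689
After a magnetic survey='background': P(ore) = 0.6·0.9689 / (0.6·0.9689 + 0.9·0.0311) ≈ 0.9541
After a magnetic survey='background': P(ore) = 0.6·0.9541 / (0.6·0.9541 + 0.9·0.0459) ≈ 0.9327
After a geochemical assay='background': P(ore) = 0.45·0.9327 / (0.45·0.9327 + 0.9·0.0673) ≈ 0.8738
After a magnetic survey='anomalous': P(ore) = 0.4·0.8738 / (0.4·0.8738 + 0.1·0.1262) ≈ 0.9652

0.9652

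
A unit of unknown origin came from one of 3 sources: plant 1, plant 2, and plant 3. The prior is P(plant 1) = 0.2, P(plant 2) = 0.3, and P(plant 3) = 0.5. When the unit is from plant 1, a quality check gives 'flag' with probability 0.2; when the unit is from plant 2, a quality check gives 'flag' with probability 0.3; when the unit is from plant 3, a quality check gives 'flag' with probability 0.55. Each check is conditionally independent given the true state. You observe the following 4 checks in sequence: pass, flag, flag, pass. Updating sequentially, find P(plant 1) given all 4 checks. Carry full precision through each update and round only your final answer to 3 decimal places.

0.105

After 'pass': normaliser = 0.8·0.2000 + 0.7·0.3000 + 0.45·0.5000; P(plant 1) ≈ 0.2689, P(plant 2) ≈ 0.3529, P(plant 3) ≈ 0.3782
After 'flag': normaliser = 0.2·0.2689 + 0.3·0.3529 + 0.55·0.3782; P(plant 1) ≈ 0.1463, P(plant 2) ≈ 0.2880, P(plant 3) ≈ 0.5657
After 'flag': normaliser = 0.2·0.1463 + 0.3·0.2880 + 0.55·0.5657; P(plant 1) ≈ 0.0686, P(plant 2) ≈ 0.2024, P(plant 3) ≈ 0.7290
After 'pass': normaliser = 0.8·0.0686 + 0.7·0.2024 + 0.45·0.7290; P(plant 1) ≈ 0.1045, P(plant 2) ≈ 0.2701, P(plant 3) ≈ 0.6253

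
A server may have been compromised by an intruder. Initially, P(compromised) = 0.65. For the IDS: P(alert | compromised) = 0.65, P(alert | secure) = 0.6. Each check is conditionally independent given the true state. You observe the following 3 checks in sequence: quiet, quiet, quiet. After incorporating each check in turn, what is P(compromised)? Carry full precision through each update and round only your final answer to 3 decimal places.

After 'quiet': P(compromised) = 0.35·0.6500 / (0.35·0.6500 + 0.4·0.3500) ≈ 0.6190
After 'quiet': P(compromised) = 0.35·0.6190 / (0.35·0.6190 + 0.4·0.3810) ≈ 0.5871
After 'quiet': P(compromised) = 0.35·0.5871 / (0.35·0.5871 + 0.4·0.4129) ≈ 0.5544

0.554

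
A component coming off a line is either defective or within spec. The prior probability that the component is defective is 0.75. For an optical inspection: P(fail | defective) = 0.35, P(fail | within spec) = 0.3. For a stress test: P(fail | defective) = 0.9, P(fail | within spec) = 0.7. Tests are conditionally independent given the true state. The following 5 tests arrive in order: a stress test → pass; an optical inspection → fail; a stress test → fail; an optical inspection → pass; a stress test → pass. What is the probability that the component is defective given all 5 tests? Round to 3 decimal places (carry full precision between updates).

After a stress test='pass': P(defective) = 0.1·0.7500 / (0.1·0.7500 + 0.3·0.2500) ≈ 0.5000
After an optical inspection='fail': P(defective) = 0.35·0.5000 / (0.35·0.5000 + 0.3·0.5000) ≈ 0.5385
After a stress test='fail': P(defective) = 0.9·0.5385 / (0.9·0.5385 + 0.7·0.4615) ≈ 0.6000
After an optical inspection='pass': P(defective) = 0.65·0.6000 / (0.65·0.6000 + 0.7·0.4000) ≈ 0.5821
After a stress test='pass': P(defective) = 0.1·0.5821 / (0.1·0.5821 + 0.3·0.4179) ≈ 0.3171

0.317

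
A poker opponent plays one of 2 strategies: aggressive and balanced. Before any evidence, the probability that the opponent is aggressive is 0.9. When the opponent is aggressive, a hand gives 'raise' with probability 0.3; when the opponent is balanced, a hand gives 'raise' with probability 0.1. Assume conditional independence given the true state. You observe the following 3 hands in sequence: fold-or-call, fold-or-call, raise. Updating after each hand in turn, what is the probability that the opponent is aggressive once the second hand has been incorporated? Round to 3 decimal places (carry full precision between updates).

After 'fold-or-call': P(aggressive) = 0.7·0.9000 / (0.7·0.9000 + 0.9·0.1000) ≈ 0.8750
After 'fold-or-call': P(aggressive) = 0.7·0.8750 / (0.7·0.8750 + 0.9·0.1250) ≈ 0.8448

0.845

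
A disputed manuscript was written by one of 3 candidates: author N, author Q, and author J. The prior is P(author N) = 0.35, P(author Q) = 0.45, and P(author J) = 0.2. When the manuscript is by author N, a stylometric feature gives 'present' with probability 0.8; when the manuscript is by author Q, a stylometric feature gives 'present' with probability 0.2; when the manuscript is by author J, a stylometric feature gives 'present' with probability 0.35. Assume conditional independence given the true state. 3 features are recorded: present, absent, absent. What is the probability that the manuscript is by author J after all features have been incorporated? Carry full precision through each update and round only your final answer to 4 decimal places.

0.3006

After 'present': normaliser = 0.8·0.3500 + 0.2·0.4500 + 0.35·0.2000; P(author N) ≈ 0.6364, P(author Q) ≈ 0.2045, P(author J) ≈ 0.1591
After 'absent': normaliser = 0.2·0.6364 + 0.8·0.2045 + 0.65·0.1591; P(author N) ≈ 0.3228, P(author Q) ≈ 0.4150, P(author J) ≈ 0.2622
After 'absent': normaliser = 0.2·0.3228 + 0.8·0.4150 + 0.65·0.2622; P(author N) ≈ 0.1139, P(author Q) ≈ 0.5855, P(author J) ≈ 0.3006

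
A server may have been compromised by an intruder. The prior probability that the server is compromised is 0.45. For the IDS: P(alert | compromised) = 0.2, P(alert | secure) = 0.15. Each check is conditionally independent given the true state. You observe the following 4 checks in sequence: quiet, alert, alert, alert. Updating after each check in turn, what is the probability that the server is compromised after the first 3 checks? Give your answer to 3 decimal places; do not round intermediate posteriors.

0.578

After 'quiet': P(compromised) = 0.8·0.4500 / (0.8·0.4500 + 0.85·0.5500) ≈ 0.4350
After 'alert': P(compromised) = 0.2·0.4350 / (0.2·0.4350 + 0.15·0.5650) ≈ 0.5066
After 'alert': P(compromised) = 0.2·0.5066 / (0.2·0.5066 + 0.15·0.4934) ≈ 0.5779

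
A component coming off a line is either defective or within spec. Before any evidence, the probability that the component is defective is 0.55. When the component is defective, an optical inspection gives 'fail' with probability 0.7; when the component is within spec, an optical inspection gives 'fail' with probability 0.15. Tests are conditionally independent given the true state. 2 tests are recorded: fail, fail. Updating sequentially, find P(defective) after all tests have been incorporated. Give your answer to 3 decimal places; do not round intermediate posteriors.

After 'fail': P(defective) = 0.7·0.5500 / (0.7·0.5500 + 0.15·0.4500) ≈ 0.8508
After 'fail': P(defective) = 0.7·0.8508 / (0.7·0.8508 + 0.15·0.1492) ≈ 0.9638

0.964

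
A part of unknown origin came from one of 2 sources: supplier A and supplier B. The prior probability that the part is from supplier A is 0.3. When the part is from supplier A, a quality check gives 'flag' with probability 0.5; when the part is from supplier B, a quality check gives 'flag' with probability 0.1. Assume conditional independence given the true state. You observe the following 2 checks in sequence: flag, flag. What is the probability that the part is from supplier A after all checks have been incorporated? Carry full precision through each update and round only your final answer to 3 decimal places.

0.915

Each posterior becomes the prior for the next update.
After 'flag': P(supplier A) = 0.5·0.3000 / (0.5·0.3000 + 0.1·0.7000) ≈ 0.6818
After 'flag': P(supplier A) = 0.5·0.6818 / (0.5·0.6818 + 0.1·0.3182) ≈ 0.9146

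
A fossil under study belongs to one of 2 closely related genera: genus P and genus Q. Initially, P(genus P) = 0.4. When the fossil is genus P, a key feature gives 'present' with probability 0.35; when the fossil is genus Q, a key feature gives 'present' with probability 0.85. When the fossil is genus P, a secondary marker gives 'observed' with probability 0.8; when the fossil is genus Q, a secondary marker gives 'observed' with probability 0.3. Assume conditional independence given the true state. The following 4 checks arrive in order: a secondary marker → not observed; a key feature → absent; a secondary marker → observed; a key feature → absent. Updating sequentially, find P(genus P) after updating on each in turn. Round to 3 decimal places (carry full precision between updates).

0.905

After a secondary marker='not observed': P(genus P) = 0.2·0.4000 / (0.2·0.4000 + 0.7·0.6000) ≈ 0.1600
After a key feature='absent': P(genus P) = 0.65·0.1600 / (0.65·0.1600 + 0.15·0.8400) ≈ 0.4522
After a secondary marker='observed': P(genus P) = 0.8·0.4522 / (0.8·0.4522 + 0.3·0.5478) ≈ 0.6876
After a key feature='absent': P(genus P) = 0.65·0.6876 / (0.65·0.6876 + 0.15·0.3124) ≈ 0.9051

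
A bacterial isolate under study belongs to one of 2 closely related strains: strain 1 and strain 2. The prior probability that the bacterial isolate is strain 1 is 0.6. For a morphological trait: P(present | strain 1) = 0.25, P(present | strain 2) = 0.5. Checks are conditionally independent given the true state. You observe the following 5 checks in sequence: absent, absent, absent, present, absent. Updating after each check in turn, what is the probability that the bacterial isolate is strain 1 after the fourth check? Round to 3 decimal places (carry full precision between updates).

0.717

After 'absent': P(strain 1) = 0.75·0.6000 / (0.75·0.6000 + 0.5·0.4000) ≈ 0.6923
After 'absent': P(strain 1) = 0.75·0.6923 / (0.75·0.6923 + 0.5·0.3077) ≈ 0.7714
After 'absent': P(strain 1) = 0.75·0.7714 / (0.75·0.7714 + 0.5·0.2286) ≈ 0.8351
After 'present': P(strain 1) = 0.25·0.8351 / (0.25·0.8351 + 0.5·0.1649) ≈ 0.7168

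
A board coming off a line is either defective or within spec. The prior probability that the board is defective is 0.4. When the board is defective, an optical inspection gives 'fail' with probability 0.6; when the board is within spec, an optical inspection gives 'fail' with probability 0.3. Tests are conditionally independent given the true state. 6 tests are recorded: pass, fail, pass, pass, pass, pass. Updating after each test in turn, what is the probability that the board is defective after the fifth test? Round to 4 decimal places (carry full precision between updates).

0.1245

Apply Bayes' rule sequentially, carrying P(defective) forward.
After 'pass': P(defective) = 0.4·0.4000 / (0.4·0.4000 + 0.7·0.6000) ≈ 0.2759
After 'fail': P(defective) = 0.6·0.2759 / (0.6·0.2759 + 0.3·0.7241) ≈ 0.4324
After 'pass': P(defective) = 0.4·0.4324 / (0.4·0.4324 + 0.7·0.5676) ≈ 0.3033
After 'pass': P(defective) = 0.4·0.3033 / (0.4·0.3033 + 0.7·0.6967) ≈ 0.1992
After 'pass': P(defective) = 0.4·0.1992 / (0.4·0.1992 + 0.7·0.8008) ≈ 0.1245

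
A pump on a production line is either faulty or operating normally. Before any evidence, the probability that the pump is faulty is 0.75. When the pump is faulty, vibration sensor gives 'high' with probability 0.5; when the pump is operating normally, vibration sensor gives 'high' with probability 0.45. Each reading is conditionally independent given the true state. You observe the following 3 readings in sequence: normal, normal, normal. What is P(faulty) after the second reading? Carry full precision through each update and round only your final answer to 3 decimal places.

After 'normal': P(faulty) = 0.5·0.7500 / (0.5·0.7500 + 0.55·0.2500) ≈ 0.7317
After 'normal': P(faulty) = 0.5·0.7317 / (0.5·0.7317 + 0.55·0.2683) ≈ 0.7126

0.713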